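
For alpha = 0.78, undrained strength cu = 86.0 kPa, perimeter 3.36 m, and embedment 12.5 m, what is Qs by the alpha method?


Using Qs = alpha * cu * perimeter * L
Qs = 0.78 * 86.0 * 3.36 * 12.5
Qs = 2817.36 kN


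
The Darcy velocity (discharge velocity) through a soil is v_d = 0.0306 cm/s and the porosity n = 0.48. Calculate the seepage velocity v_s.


Result: 0.06375 cm/s

Derivation:
Using v_s = v_d / n
v_s = 0.0306 / 0.48
v_s = 0.06375 cm/s


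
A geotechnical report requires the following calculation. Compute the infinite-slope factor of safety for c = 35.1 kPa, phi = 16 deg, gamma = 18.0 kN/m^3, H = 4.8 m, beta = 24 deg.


Result: 1.737

Derivation:
Using Fs = c / (gamma*H*sin(beta)*cos(beta)) + tan(phi)/tan(beta)
Cohesion contribution = 35.1 / (18.0*4.8*sin(24)*cos(24))
Cohesion contribution = 1.09333
Friction contribution = tan(16)/tan(24) = 0.644041
Fs = 1.09333 + 0.644041
Fs = 1.737


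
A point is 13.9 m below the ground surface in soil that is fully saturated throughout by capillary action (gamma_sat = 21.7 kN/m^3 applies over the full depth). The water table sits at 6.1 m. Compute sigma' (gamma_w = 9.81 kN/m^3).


Total stress = gamma_sat * depth
sigma = 21.7 * 13.9 = 301.63 kPa
Pore water pressure u = gamma_w * (depth - d_wt)
u = 9.81 * (13.9 - 6.1) = 76.518 kPa
Effective stress = sigma - u
sigma' = 301.63 - 76.518 = 225.11 kPa


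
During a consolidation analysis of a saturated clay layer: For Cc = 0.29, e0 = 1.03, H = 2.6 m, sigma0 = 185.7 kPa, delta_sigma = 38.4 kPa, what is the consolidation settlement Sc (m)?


Using Sc = Cc * H / (1 + e0) * log10((sigma0 + delta_sigma) / sigma0)
Stress ratio = (185.7 + 38.4) / 185.7 = 1.20679
log10(1.20679) = 0.08163
Cc * H / (1 + e0) = 0.29 * 2.6 / (1 + 1.03) = 0.371429
Sc = 0.371429 * 0.08163
Sc = 0.0303 m


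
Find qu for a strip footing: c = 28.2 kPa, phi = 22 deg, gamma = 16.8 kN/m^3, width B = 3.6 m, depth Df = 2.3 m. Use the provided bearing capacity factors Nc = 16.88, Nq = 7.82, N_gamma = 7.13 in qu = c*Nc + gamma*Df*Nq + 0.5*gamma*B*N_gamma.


Compute qu = c*Nc + gamma*Df*Nq + 0.5*gamma*B*N_gamma
Term 1: 28.2 * 16.88 = 476.016
Term 2: 16.8 * 2.3 * 7.82 = 302.1648
Term 3: 0.5 * 16.8 * 3.6 * 7.13 = 215.6112
qu = 476.016 + 302.1648 + 215.6112
qu = 993.79 kPa


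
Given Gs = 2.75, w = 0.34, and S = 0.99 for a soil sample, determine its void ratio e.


Using the relation e = Gs * w / S
e = 2.75 * 0.34 / 0.99
e = 0.9444


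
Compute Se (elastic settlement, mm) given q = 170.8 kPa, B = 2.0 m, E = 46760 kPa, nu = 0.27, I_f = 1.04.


Result: 7.044 mm

Derivation:
Using Se = q * B * (1 - nu^2) * I_f / E
1 - nu^2 = 1 - 0.27^2 = 0.9271
Se = 170.8 * 2.0 * 0.9271 * 1.04 / 46760
Se = 0.007044 m
Convert to mm: Se = 0.007044 * 1000 = 7.044 mm


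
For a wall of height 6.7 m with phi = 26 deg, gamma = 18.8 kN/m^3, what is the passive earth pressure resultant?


Compute passive earth pressure coefficient:
Kp = tan^2(45 + phi/2) = tan^2(58.0) = 2.561071
Compute passive force:
Pp = 0.5 * Kp * gamma * H^2
Pp = 0.5 * 2.561071 * 18.8 * 6.7^2
Pp = 1080.68 kN/m


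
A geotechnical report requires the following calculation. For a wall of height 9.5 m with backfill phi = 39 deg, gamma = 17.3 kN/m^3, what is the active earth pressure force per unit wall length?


Result: 177.61 kN/m

Derivation:
Compute active earth pressure coefficient:
Ka = tan^2(45 - phi/2) = tan^2(25.5) = 0.227506
Compute active force:
Pa = 0.5 * Ka * gamma * H^2
Pa = 0.5 * 0.227506 * 17.3 * 9.5^2
Pa = 177.61 kN/m


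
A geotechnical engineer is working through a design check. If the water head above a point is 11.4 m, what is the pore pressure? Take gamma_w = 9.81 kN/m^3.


Using u = gamma_w * h_w
u = 9.81 * 11.4
u = 111.83 kPa


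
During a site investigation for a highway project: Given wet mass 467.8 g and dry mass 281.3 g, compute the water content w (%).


Using w = (m_wet - m_dry) / m_dry * 100
m_wet - m_dry = 467.8 - 281.3 = 186.5 g
w = 186.5 / 281.3 * 100
w = 66.3 %


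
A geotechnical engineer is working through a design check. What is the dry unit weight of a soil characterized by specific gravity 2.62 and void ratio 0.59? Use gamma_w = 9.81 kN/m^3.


Using gamma_d = Gs * gamma_w / (1 + e)
gamma_d = 2.62 * 9.81 / (1 + 0.59)
gamma_d = 2.62 * 9.81 / 1.59
gamma_d = 16.165 kN/m^3


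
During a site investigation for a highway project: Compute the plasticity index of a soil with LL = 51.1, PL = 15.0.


Result: 36.1

Derivation:
Using PI = LL - PL
PI = 51.1 - 15.0
PI = 36.1


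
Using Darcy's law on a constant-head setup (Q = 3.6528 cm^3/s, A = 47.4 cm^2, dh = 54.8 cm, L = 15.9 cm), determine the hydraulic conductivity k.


Compute hydraulic gradient:
i = dh / L = 54.8 / 15.9 = 3.44654
Then apply Darcy's law:
k = Q / (A * i)
k = 3.6528 / (47.4 * 3.44654)
k = 3.6528 / 163.366
k = 0.02236 cm/s


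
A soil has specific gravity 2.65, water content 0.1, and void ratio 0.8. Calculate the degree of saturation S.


Using S = Gs * w / e
S = 2.65 * 0.1 / 0.8
S = 0.3312


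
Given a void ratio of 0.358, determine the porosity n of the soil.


Using the relation n = e / (1 + e)
n = 0.358 / (1 + 0.358)
n = 0.358 / 1.358
n = 0.2636


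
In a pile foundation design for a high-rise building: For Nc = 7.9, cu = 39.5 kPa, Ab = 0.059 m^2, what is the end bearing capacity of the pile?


Result: 18.41 kN

Derivation:
Using Qb = Nc * cu * Ab
Qb = 7.9 * 39.5 * 0.059
Qb = 18.41 kN


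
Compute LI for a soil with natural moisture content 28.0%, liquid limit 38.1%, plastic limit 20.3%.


First compute the plasticity index:
PI = LL - PL = 38.1 - 20.3 = 17.8
Then compute the liquidity index:
LI = (w - PL) / PI
LI = (28.0 - 20.3) / 17.8
LI = 0.433


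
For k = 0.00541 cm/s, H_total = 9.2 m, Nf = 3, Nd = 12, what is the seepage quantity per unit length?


Convert k to m/s for unit consistency with H:
k = 0.00541 cm/s = 0.00541 / 100 m/s = 5.41e-05 m/s
Using q = k * H * Nf / Nd
Nf / Nd = 3 / 12 = 0.25
q = 5.41e-05 * 9.2 * 0.25
q = 0.0001244 m^3/s per m


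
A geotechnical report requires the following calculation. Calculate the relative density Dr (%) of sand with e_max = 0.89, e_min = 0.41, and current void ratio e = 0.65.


Using Dr = (e_max - e) / (e_max - e_min) * 100
e_max - e = 0.89 - 0.65 = 0.24
e_max - e_min = 0.89 - 0.41 = 0.48
Dr = 0.24 / 0.48 * 100
Dr = 50.0 %


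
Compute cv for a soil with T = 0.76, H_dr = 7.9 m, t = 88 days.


Using cv = T * H_dr^2 / t
H_dr^2 = 7.9^2 = 62.41
cv = 0.76 * 62.41 / 88
cv = 0.539 m^2/day


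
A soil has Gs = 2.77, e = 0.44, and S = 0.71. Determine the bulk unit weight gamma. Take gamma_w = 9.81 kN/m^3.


Using gamma = gamma_w * (Gs + S*e) / (1 + e)
Numerator: Gs + S*e = 2.77 + 0.71*0.44 = 3.0824
Denominator: 1 + e = 1 + 0.44 = 1.44
gamma = 9.81 * 3.0824 / 1.44
gamma = 20.999 kN/m^3


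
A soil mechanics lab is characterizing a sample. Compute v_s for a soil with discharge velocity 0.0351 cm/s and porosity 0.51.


Result: 0.06882 cm/s

Derivation:
Using v_s = v_d / n
v_s = 0.0351 / 0.51
v_s = 0.06882 cm/s


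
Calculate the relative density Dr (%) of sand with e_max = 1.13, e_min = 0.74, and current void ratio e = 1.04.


Using Dr = (e_max - e) / (e_max - e_min) * 100
e_max - e = 1.13 - 1.04 = 0.09
e_max - e_min = 1.13 - 0.74 = 0.39
Dr = 0.09 / 0.39 * 100
Dr = 23.08 %


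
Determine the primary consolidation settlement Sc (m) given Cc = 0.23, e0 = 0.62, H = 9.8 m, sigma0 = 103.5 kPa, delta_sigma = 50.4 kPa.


Using Sc = Cc * H / (1 + e0) * log10((sigma0 + delta_sigma) / sigma0)
Stress ratio = (103.5 + 50.4) / 103.5 = 1.48696
log10(1.48696) = 0.172298
Cc * H / (1 + e0) = 0.23 * 9.8 / (1 + 0.62) = 1.39136
Sc = 1.39136 * 0.172298
Sc = 0.2397 m


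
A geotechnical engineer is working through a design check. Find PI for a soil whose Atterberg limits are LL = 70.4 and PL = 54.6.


Result: 15.8

Derivation:
Using PI = LL - PL
PI = 70.4 - 54.6
PI = 15.8


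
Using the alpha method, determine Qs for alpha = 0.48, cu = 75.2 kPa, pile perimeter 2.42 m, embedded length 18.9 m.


Using Qs = alpha * cu * perimeter * L
Qs = 0.48 * 75.2 * 2.42 * 18.9
Qs = 1650.96 kN


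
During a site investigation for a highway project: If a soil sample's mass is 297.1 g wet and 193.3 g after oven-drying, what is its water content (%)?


Result: 53.7 %

Derivation:
Using w = (m_wet - m_dry) / m_dry * 100
m_wet - m_dry = 297.1 - 193.3 = 103.8 g
w = 103.8 / 193.3 * 100
w = 53.7 %


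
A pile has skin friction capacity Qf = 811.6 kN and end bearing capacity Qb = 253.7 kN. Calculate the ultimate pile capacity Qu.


Result: 1065.3 kN

Derivation:
Using Qu = Qf + Qb
Qu = 811.6 + 253.7
Qu = 1065.3 kN


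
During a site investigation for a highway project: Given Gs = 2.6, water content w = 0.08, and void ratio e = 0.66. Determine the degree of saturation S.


Result: 0.3152

Derivation:
Using S = Gs * w / e
S = 2.6 * 0.08 / 0.66
S = 0.3152


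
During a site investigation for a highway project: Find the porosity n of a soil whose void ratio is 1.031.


Using the relation n = e / (1 + e)
n = 1.031 / (1 + 1.031)
n = 1.031 / 2.031
n = 0.5076


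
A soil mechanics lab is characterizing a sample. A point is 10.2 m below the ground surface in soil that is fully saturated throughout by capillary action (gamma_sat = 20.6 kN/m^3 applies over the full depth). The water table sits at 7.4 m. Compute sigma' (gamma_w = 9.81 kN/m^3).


Total stress = gamma_sat * depth
sigma = 20.6 * 10.2 = 210.12 kPa
Pore water pressure u = gamma_w * (depth - d_wt)
u = 9.81 * (10.2 - 7.4) = 27.468 kPa
Effective stress = sigma - u
sigma' = 210.12 - 27.468 = 182.65 kPa


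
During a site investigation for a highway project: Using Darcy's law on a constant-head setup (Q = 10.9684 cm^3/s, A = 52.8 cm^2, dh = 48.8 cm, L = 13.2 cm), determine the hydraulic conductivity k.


Compute hydraulic gradient:
i = dh / L = 48.8 / 13.2 = 3.69697
Then apply Darcy's law:
k = Q / (A * i)
k = 10.9684 / (52.8 * 3.69697)
k = 10.9684 / 195.2
k = 0.056191 cm/s


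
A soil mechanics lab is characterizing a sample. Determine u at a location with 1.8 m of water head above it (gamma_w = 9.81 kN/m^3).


Using u = gamma_w * h_w
u = 9.81 * 1.8
u = 17.66 kPa


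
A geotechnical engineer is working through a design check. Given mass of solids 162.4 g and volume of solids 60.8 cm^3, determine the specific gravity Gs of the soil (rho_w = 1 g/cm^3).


Using Gs = m_s / (V_s * rho_w)
Since rho_w = 1 g/cm^3:
Gs = 162.4 / 60.8
Gs = 2.671


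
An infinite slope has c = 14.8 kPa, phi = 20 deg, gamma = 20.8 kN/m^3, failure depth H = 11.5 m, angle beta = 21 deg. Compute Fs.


Using Fs = c / (gamma*H*sin(beta)*cos(beta)) + tan(phi)/tan(beta)
Cohesion contribution = 14.8 / (20.8*11.5*sin(21)*cos(21))
Cohesion contribution = 0.184935
Friction contribution = tan(20)/tan(21) = 0.948175
Fs = 0.184935 + 0.948175
Fs = 1.133


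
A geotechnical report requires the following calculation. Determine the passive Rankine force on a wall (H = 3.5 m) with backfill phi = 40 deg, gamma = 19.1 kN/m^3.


Result: 538.01 kN/m

Derivation:
Compute passive earth pressure coefficient:
Kp = tan^2(45 + phi/2) = tan^2(65.0) = 4.59891
Compute passive force:
Pp = 0.5 * Kp * gamma * H^2
Pp = 0.5 * 4.59891 * 19.1 * 3.5^2
Pp = 538.01 kN/m


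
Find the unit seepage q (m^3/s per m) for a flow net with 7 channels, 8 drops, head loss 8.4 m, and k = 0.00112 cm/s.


Convert k to m/s for unit consistency with H:
k = 0.00112 cm/s = 0.00112 / 100 m/s = 1.12e-05 m/s
Using q = k * H * Nf / Nd
Nf / Nd = 7 / 8 = 0.875
q = 1.12e-05 * 8.4 * 0.875
q = 8.232e-05 m^3/s per m


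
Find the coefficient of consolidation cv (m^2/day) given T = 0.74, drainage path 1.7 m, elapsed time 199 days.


Result: 0.01075 m^2/day

Derivation:
Using cv = T * H_dr^2 / t
H_dr^2 = 1.7^2 = 2.89
cv = 0.74 * 2.89 / 199
cv = 0.01075 m^2/day


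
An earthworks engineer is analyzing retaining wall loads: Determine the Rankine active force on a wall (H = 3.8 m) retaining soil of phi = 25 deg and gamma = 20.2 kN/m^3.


Result: 59.19 kN/m

Derivation:
Compute active earth pressure coefficient:
Ka = tan^2(45 - phi/2) = tan^2(32.5) = 0.405859
Compute active force:
Pa = 0.5 * Ka * gamma * H^2
Pa = 0.5 * 0.405859 * 20.2 * 3.8^2
Pa = 59.19 kN/m


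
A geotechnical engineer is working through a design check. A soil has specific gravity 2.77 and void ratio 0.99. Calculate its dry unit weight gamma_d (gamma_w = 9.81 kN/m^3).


Using gamma_d = Gs * gamma_w / (1 + e)
gamma_d = 2.77 * 9.81 / (1 + 0.99)
gamma_d = 2.77 * 9.81 / 1.99
gamma_d = 13.655 kN/m^3


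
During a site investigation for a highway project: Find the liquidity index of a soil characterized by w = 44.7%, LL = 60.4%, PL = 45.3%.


Result: -0.04

Derivation:
First compute the plasticity index:
PI = LL - PL = 60.4 - 45.3 = 15.1
Then compute the liquidity index:
LI = (w - PL) / PI
LI = (44.7 - 45.3) / 15.1
LI = -0.04


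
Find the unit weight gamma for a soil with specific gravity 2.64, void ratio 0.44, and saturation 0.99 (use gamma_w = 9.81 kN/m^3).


Result: 20.953 kN/m^3

Derivation:
Using gamma = gamma_w * (Gs + S*e) / (1 + e)
Numerator: Gs + S*e = 2.64 + 0.99*0.44 = 3.0756
Denominator: 1 + e = 1 + 0.44 = 1.44
gamma = 9.81 * 3.0756 / 1.44
gamma = 20.953 kN/m^3


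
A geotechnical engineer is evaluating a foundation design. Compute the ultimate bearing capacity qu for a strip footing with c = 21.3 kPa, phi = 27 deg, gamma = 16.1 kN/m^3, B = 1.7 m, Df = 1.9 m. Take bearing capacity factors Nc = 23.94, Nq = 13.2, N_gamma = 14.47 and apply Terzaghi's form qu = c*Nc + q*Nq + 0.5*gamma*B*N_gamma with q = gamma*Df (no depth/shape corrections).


Result: 1111.73 kPa

Derivation:
Compute qu = c*Nc + gamma*Df*Nq + 0.5*gamma*B*N_gamma
Term 1: 21.3 * 23.94 = 509.922
Term 2: 16.1 * 1.9 * 13.2 = 403.788
Term 3: 0.5 * 16.1 * 1.7 * 14.47 = 198.02195
qu = 509.922 + 403.788 + 198.02195
qu = 1111.73 kPa


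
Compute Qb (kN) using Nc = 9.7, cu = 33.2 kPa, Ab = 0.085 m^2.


Using Qb = Nc * cu * Ab
Qb = 9.7 * 33.2 * 0.085
Qb = 27.37 kN


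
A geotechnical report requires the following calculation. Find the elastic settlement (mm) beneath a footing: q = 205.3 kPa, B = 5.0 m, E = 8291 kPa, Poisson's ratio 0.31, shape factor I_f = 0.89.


Result: 99.601 mm

Derivation:
Using Se = q * B * (1 - nu^2) * I_f / E
1 - nu^2 = 1 - 0.31^2 = 0.9039
Se = 205.3 * 5.0 * 0.9039 * 0.89 / 8291
Se = 0.099601 m
Convert to mm: Se = 0.099601 * 1000 = 99.601 mm


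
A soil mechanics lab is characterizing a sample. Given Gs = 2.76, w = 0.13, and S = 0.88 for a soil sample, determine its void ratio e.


Using the relation e = Gs * w / S
e = 2.76 * 0.13 / 0.88
e = 0.4077


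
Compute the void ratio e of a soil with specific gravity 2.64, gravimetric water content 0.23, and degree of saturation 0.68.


Using the relation e = Gs * w / S
e = 2.64 * 0.23 / 0.68
e = 0.8929


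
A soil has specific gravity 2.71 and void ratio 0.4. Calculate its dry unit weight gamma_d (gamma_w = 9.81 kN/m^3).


Using gamma_d = Gs * gamma_w / (1 + e)
gamma_d = 2.71 * 9.81 / (1 + 0.4)
gamma_d = 2.71 * 9.81 / 1.4
gamma_d = 18.989 kN/m^3


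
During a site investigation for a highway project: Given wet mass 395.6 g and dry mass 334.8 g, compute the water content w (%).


Result: 18.16 %

Derivation:
Using w = (m_wet - m_dry) / m_dry * 100
m_wet - m_dry = 395.6 - 334.8 = 60.8 g
w = 60.8 / 334.8 * 100
w = 18.16 %


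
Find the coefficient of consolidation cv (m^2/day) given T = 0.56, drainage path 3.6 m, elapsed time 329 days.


Result: 0.02206 m^2/day

Derivation:
Using cv = T * H_dr^2 / t
H_dr^2 = 3.6^2 = 12.96
cv = 0.56 * 12.96 / 329
cv = 0.02206 m^2/day


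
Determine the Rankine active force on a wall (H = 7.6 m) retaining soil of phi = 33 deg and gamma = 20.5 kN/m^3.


Compute active earth pressure coefficient:
Ka = tan^2(45 - phi/2) = tan^2(28.5) = 0.294801
Compute active force:
Pa = 0.5 * Ka * gamma * H^2
Pa = 0.5 * 0.294801 * 20.5 * 7.6^2
Pa = 174.53 kN/m


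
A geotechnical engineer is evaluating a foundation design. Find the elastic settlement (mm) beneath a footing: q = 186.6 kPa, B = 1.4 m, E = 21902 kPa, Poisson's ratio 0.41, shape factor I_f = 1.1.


Using Se = q * B * (1 - nu^2) * I_f / E
1 - nu^2 = 1 - 0.41^2 = 0.8319
Se = 186.6 * 1.4 * 0.8319 * 1.1 / 21902
Se = 0.010915 m
Convert to mm: Se = 0.010915 * 1000 = 10.915 mm


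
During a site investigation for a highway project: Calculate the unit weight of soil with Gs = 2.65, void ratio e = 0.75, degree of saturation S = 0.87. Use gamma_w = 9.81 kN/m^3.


Using gamma = gamma_w * (Gs + S*e) / (1 + e)
Numerator: Gs + S*e = 2.65 + 0.87*0.75 = 3.3025
Denominator: 1 + e = 1 + 0.75 = 1.75
gamma = 9.81 * 3.3025 / 1.75
gamma = 18.513 kN/m^3


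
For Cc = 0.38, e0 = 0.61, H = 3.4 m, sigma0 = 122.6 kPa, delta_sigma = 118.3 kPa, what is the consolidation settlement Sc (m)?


Using Sc = Cc * H / (1 + e0) * log10((sigma0 + delta_sigma) / sigma0)
Stress ratio = (122.6 + 118.3) / 122.6 = 1.96493
log10(1.96493) = 0.293346
Cc * H / (1 + e0) = 0.38 * 3.4 / (1 + 0.61) = 0.802484
Sc = 0.802484 * 0.293346
Sc = 0.2354 m


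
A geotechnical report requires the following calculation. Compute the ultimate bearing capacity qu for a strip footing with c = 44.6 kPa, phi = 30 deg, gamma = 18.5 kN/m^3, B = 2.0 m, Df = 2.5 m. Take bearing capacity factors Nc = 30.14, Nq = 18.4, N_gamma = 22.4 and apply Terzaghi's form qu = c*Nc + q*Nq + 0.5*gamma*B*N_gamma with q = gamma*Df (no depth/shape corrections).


Compute qu = c*Nc + gamma*Df*Nq + 0.5*gamma*B*N_gamma
Term 1: 44.6 * 30.14 = 1344.244
Term 2: 18.5 * 2.5 * 18.4 = 851.0
Term 3: 0.5 * 18.5 * 2.0 * 22.4 = 414.4
qu = 1344.244 + 851.0 + 414.4
qu = 2609.64 kPa


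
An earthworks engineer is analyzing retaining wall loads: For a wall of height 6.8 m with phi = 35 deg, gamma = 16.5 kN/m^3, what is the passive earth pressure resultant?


Compute passive earth pressure coefficient:
Kp = tan^2(45 + phi/2) = tan^2(62.5) = 3.690172
Compute passive force:
Pp = 0.5 * Kp * gamma * H^2
Pp = 0.5 * 3.690172 * 16.5 * 6.8^2
Pp = 1407.73 kN/m


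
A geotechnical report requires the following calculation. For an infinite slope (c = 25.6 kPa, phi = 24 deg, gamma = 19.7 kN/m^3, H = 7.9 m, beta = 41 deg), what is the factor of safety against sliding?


Using Fs = c / (gamma*H*sin(beta)*cos(beta)) + tan(phi)/tan(beta)
Cohesion contribution = 25.6 / (19.7*7.9*sin(41)*cos(41))
Cohesion contribution = 0.332219
Friction contribution = tan(24)/tan(41) = 0.512177
Fs = 0.332219 + 0.512177
Fs = 0.844


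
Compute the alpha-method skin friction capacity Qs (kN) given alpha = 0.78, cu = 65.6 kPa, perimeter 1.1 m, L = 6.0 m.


Using Qs = alpha * cu * perimeter * L
Qs = 0.78 * 65.6 * 1.1 * 6.0
Qs = 337.71 kN


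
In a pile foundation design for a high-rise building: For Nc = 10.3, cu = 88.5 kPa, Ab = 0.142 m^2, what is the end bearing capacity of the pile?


Result: 129.44 kN

Derivation:
Using Qb = Nc * cu * Ab
Qb = 10.3 * 88.5 * 0.142
Qb = 129.44 kN


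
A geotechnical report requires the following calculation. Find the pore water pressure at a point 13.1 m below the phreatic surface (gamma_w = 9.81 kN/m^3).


Result: 128.51 kPa

Derivation:
Using u = gamma_w * h_w
u = 9.81 * 13.1
u = 128.51 kPa


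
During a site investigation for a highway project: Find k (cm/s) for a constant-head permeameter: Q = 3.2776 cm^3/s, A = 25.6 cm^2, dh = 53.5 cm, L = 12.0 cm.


Compute hydraulic gradient:
i = dh / L = 53.5 / 12.0 = 4.45833
Then apply Darcy's law:
k = Q / (A * i)
k = 3.2776 / (25.6 * 4.45833)
k = 3.2776 / 114.133
k = 0.028717 cm/s


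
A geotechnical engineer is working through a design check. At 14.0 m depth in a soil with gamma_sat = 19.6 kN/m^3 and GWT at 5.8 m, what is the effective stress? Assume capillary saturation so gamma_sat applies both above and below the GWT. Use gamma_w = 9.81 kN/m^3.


Result: 193.96 kPa

Derivation:
Total stress = gamma_sat * depth
sigma = 19.6 * 14.0 = 274.4 kPa
Pore water pressure u = gamma_w * (depth - d_wt)
u = 9.81 * (14.0 - 5.8) = 80.442 kPa
Effective stress = sigma - u
sigma' = 274.4 - 80.442 = 193.96 kPa


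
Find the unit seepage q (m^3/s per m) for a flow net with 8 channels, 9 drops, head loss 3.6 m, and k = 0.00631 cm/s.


Convert k to m/s for unit consistency with H:
k = 0.00631 cm/s = 0.00631 / 100 m/s = 6.31e-05 m/s
Using q = k * H * Nf / Nd
Nf / Nd = 8 / 9 = 0.8889
q = 6.31e-05 * 3.6 * 0.8889
q = 0.0002019 m^3/s per m


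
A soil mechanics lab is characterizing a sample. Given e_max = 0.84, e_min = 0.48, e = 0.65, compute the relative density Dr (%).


Result: 52.78 %

Derivation:
Using Dr = (e_max - e) / (e_max - e_min) * 100
e_max - e = 0.84 - 0.65 = 0.19
e_max - e_min = 0.84 - 0.48 = 0.36
Dr = 0.19 / 0.36 * 100
Dr = 52.78 %


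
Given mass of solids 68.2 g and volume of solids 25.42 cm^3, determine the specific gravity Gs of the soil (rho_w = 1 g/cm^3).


Using Gs = m_s / (V_s * rho_w)
Since rho_w = 1 g/cm^3:
Gs = 68.2 / 25.42
Gs = 2.683


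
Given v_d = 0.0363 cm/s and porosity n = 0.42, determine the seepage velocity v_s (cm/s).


Result: 0.08643 cm/s

Derivation:
Using v_s = v_d / n
v_s = 0.0363 / 0.42
v_s = 0.08643 cm/s


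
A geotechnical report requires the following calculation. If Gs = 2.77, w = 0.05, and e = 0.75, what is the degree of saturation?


Result: 0.1847

Derivation:
Using S = Gs * w / e
S = 2.77 * 0.05 / 0.75
S = 0.1847


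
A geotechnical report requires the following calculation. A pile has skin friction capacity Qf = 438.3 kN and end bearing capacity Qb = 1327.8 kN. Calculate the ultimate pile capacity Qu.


Result: 1766.1 kN

Derivation:
Using Qu = Qf + Qb
Qu = 438.3 + 1327.8
Qu = 1766.1 kN


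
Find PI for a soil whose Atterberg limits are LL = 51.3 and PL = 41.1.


Using PI = LL - PL
PI = 51.3 - 41.1
PI = 10.2


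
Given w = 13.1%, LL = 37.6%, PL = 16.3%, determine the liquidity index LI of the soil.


Result: -0.15

Derivation:
First compute the plasticity index:
PI = LL - PL = 37.6 - 16.3 = 21.3
Then compute the liquidity index:
LI = (w - PL) / PI
LI = (13.1 - 16.3) / 21.3
LI = -0.15


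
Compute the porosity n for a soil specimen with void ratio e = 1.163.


Result: 0.5377

Derivation:
Using the relation n = e / (1 + e)
n = 1.163 / (1 + 1.163)
n = 1.163 / 2.163
n = 0.5377


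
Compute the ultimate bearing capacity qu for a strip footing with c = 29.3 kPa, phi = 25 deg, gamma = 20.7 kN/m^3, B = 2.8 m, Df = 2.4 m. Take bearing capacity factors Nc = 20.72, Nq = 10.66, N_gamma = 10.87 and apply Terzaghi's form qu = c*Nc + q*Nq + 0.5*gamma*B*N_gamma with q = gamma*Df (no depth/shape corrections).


Compute qu = c*Nc + gamma*Df*Nq + 0.5*gamma*B*N_gamma
Term 1: 29.3 * 20.72 = 607.096
Term 2: 20.7 * 2.4 * 10.66 = 529.5888
Term 3: 0.5 * 20.7 * 2.8 * 10.87 = 315.0126
qu = 607.096 + 529.5888 + 315.0126
qu = 1451.7 kPa


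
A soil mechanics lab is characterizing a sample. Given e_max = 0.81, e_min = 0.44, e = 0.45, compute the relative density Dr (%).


Result: 97.3 %

Derivation:
Using Dr = (e_max - e) / (e_max - e_min) * 100
e_max - e = 0.81 - 0.45 = 0.36
e_max - e_min = 0.81 - 0.44 = 0.37
Dr = 0.36 / 0.37 * 100
Dr = 97.3 %


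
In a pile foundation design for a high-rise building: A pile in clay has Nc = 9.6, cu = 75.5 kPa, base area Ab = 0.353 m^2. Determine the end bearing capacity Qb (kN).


Using Qb = Nc * cu * Ab
Qb = 9.6 * 75.5 * 0.353
Qb = 255.85 kN


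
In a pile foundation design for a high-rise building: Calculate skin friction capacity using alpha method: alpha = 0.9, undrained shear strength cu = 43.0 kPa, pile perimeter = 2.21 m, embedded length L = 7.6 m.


Result: 650.01 kN

Derivation:
Using Qs = alpha * cu * perimeter * L
Qs = 0.9 * 43.0 * 2.21 * 7.6
Qs = 650.01 kN


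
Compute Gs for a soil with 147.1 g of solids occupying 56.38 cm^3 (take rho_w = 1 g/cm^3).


Using Gs = m_s / (V_s * rho_w)
Since rho_w = 1 g/cm^3:
Gs = 147.1 / 56.38
Gs = 2.609


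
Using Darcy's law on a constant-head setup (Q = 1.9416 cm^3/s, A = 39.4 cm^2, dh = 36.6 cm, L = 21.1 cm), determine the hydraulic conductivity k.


Compute hydraulic gradient:
i = dh / L = 36.6 / 21.1 = 1.7346
Then apply Darcy's law:
k = Q / (A * i)
k = 1.9416 / (39.4 * 1.7346)
k = 1.9416 / 68.3431
k = 0.02841 cm/s


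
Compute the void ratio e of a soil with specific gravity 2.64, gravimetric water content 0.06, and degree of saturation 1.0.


Using the relation e = Gs * w / S
e = 2.64 * 0.06 / 1.0
e = 0.1584


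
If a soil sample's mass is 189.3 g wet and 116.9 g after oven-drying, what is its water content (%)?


Using w = (m_wet - m_dry) / m_dry * 100
m_wet - m_dry = 189.3 - 116.9 = 72.4 g
w = 72.4 / 116.9 * 100
w = 61.93 %


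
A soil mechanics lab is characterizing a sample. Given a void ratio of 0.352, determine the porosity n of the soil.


Using the relation n = e / (1 + e)
n = 0.352 / (1 + 0.352)
n = 0.352 / 1.352
n = 0.2604


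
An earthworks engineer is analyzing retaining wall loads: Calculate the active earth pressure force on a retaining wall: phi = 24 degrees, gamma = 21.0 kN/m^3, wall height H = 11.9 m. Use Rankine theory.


Compute active earth pressure coefficient:
Ka = tan^2(45 - phi/2) = tan^2(33.0) = 0.42173
Compute active force:
Pa = 0.5 * Ka * gamma * H^2
Pa = 0.5 * 0.42173 * 21.0 * 11.9^2
Pa = 627.07 kN/m


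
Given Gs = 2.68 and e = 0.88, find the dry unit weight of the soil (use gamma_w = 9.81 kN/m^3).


Result: 13.984 kN/m^3

Derivation:
Using gamma_d = Gs * gamma_w / (1 + e)
gamma_d = 2.68 * 9.81 / (1 + 0.88)
gamma_d = 2.68 * 9.81 / 1.88
gamma_d = 13.984 kN/m^3


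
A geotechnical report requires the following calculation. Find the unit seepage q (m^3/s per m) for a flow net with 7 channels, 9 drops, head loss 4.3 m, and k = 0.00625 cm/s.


Result: 0.000209 m^3/s per m

Derivation:
Convert k to m/s for unit consistency with H:
k = 0.00625 cm/s = 0.00625 / 100 m/s = 6.25e-05 m/s
Using q = k * H * Nf / Nd
Nf / Nd = 7 / 9 = 0.7778
q = 6.25e-05 * 4.3 * 0.7778
q = 0.000209 m^3/s per m


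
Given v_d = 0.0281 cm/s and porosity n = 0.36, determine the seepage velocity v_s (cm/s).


Using v_s = v_d / n
v_s = 0.0281 / 0.36
v_s = 0.07806 cm/s


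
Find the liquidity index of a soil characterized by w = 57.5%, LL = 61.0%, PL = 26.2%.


First compute the plasticity index:
PI = LL - PL = 61.0 - 26.2 = 34.8
Then compute the liquidity index:
LI = (w - PL) / PI
LI = (57.5 - 26.2) / 34.8
LI = 0.899


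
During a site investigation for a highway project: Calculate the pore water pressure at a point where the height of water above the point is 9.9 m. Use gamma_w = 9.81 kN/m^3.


Result: 97.12 kPa

Derivation:
Using u = gamma_w * h_w
u = 9.81 * 9.9
u = 97.12 kPa


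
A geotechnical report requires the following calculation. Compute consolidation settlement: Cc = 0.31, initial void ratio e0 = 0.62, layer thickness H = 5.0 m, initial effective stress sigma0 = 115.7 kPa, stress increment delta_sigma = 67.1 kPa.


Using Sc = Cc * H / (1 + e0) * log10((sigma0 + delta_sigma) / sigma0)
Stress ratio = (115.7 + 67.1) / 115.7 = 1.57995
log10(1.57995) = 0.198643
Cc * H / (1 + e0) = 0.31 * 5.0 / (1 + 0.62) = 0.95679
Sc = 0.95679 * 0.198643
Sc = 0.1901 m


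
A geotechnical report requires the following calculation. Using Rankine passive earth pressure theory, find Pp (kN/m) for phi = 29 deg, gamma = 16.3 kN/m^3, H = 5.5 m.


Compute passive earth pressure coefficient:
Kp = tan^2(45 + phi/2) = tan^2(59.5) = 2.88206
Compute passive force:
Pp = 0.5 * Kp * gamma * H^2
Pp = 0.5 * 2.88206 * 16.3 * 5.5^2
Pp = 710.54 kN/m


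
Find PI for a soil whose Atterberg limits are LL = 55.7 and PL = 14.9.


Using PI = LL - PL
PI = 55.7 - 14.9
PI = 40.8


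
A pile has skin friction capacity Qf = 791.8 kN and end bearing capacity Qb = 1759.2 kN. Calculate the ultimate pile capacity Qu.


Using Qu = Qf + Qb
Qu = 791.8 + 1759.2
Qu = 2551.0 kN


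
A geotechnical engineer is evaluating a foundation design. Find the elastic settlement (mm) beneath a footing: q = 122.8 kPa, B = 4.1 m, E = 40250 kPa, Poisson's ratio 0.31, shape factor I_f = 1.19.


Using Se = q * B * (1 - nu^2) * I_f / E
1 - nu^2 = 1 - 0.31^2 = 0.9039
Se = 122.8 * 4.1 * 0.9039 * 1.19 / 40250
Se = 0.013455 m
Convert to mm: Se = 0.013455 * 1000 = 13.455 mm


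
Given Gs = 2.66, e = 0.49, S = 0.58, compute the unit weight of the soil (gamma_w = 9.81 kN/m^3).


Using gamma = gamma_w * (Gs + S*e) / (1 + e)
Numerator: Gs + S*e = 2.66 + 0.58*0.49 = 2.9442
Denominator: 1 + e = 1 + 0.49 = 1.49
gamma = 9.81 * 2.9442 / 1.49
gamma = 19.384 kN/m^3


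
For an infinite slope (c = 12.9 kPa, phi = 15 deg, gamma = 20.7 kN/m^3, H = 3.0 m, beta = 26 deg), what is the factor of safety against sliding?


Result: 1.077

Derivation:
Using Fs = c / (gamma*H*sin(beta)*cos(beta)) + tan(phi)/tan(beta)
Cohesion contribution = 12.9 / (20.7*3.0*sin(26)*cos(26))
Cohesion contribution = 0.527225
Friction contribution = tan(15)/tan(26) = 0.549377
Fs = 0.527225 + 0.549377
Fs = 1.077


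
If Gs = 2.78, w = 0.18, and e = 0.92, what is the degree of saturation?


Using S = Gs * w / e
S = 2.78 * 0.18 / 0.92
S = 0.5439


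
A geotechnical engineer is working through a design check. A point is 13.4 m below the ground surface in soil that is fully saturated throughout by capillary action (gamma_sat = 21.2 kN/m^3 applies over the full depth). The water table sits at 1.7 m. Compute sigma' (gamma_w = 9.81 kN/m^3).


Result: 169.3 kPa

Derivation:
Total stress = gamma_sat * depth
sigma = 21.2 * 13.4 = 284.08 kPa
Pore water pressure u = gamma_w * (depth - d_wt)
u = 9.81 * (13.4 - 1.7) = 114.777 kPa
Effective stress = sigma - u
sigma' = 284.08 - 114.777 = 169.3 kPa


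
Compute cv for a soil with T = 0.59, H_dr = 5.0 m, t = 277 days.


Using cv = T * H_dr^2 / t
H_dr^2 = 5.0^2 = 25.0
cv = 0.59 * 25.0 / 277
cv = 0.05325 m^2/day


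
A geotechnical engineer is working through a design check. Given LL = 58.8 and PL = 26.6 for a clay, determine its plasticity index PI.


Result: 32.2

Derivation:
Using PI = LL - PL
PI = 58.8 - 26.6
PI = 32.2


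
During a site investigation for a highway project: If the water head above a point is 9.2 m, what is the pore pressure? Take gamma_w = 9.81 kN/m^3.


Using u = gamma_w * h_w
u = 9.81 * 9.2
u = 90.25 kPa


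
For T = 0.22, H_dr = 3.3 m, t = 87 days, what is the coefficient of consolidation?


Result: 0.02754 m^2/day

Derivation:
Using cv = T * H_dr^2 / t
H_dr^2 = 3.3^2 = 10.89
cv = 0.22 * 10.89 / 87
cv = 0.02754 m^2/day


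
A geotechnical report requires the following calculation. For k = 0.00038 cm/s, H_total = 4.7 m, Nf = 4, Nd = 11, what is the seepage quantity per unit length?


Result: 6.495e-06 m^3/s per m

Derivation:
Convert k to m/s for unit consistency with H:
k = 0.00038 cm/s = 0.00038 / 100 m/s = 3.8e-06 m/s
Using q = k * H * Nf / Nd
Nf / Nd = 4 / 11 = 0.3636
q = 3.8e-06 * 4.7 * 0.3636
q = 6.495e-06 m^3/s per m


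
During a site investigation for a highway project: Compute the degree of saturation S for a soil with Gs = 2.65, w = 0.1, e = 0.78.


Result: 0.3397

Derivation:
Using S = Gs * w / e
S = 2.65 * 0.1 / 0.78
S = 0.3397


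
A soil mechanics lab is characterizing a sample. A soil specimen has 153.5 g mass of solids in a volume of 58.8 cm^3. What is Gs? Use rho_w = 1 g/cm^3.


Using Gs = m_s / (V_s * rho_w)
Since rho_w = 1 g/cm^3:
Gs = 153.5 / 58.8
Gs = 2.611


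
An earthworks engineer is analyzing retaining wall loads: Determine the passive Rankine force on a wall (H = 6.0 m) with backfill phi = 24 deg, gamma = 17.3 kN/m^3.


Compute passive earth pressure coefficient:
Kp = tan^2(45 + phi/2) = tan^2(57.0) = 2.371184
Compute passive force:
Pp = 0.5 * Kp * gamma * H^2
Pp = 0.5 * 2.371184 * 17.3 * 6.0^2
Pp = 738.39 kN/m


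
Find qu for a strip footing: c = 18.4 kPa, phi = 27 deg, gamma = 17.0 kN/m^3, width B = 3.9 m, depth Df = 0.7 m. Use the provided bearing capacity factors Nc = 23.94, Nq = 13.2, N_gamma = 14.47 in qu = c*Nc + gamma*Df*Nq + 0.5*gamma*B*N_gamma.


Result: 1077.26 kPa

Derivation:
Compute qu = c*Nc + gamma*Df*Nq + 0.5*gamma*B*N_gamma
Term 1: 18.4 * 23.94 = 440.496
Term 2: 17.0 * 0.7 * 13.2 = 157.08
Term 3: 0.5 * 17.0 * 3.9 * 14.47 = 479.6805
qu = 440.496 + 157.08 + 479.6805
qu = 1077.26 kPa


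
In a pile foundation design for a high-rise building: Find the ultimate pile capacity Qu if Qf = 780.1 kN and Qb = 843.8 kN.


Using Qu = Qf + Qb
Qu = 780.1 + 843.8
Qu = 1623.9 kN


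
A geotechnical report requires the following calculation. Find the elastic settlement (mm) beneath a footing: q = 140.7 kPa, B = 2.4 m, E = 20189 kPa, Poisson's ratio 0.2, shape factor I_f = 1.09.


Using Se = q * B * (1 - nu^2) * I_f / E
1 - nu^2 = 1 - 0.2^2 = 0.96
Se = 140.7 * 2.4 * 0.96 * 1.09 / 20189
Se = 0.017502 m
Convert to mm: Se = 0.017502 * 1000 = 17.502 mm


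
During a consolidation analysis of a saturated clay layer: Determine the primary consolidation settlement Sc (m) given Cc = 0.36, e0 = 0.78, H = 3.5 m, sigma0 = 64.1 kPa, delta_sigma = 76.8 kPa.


Result: 0.2421 m

Derivation:
Using Sc = Cc * H / (1 + e0) * log10((sigma0 + delta_sigma) / sigma0)
Stress ratio = (64.1 + 76.8) / 64.1 = 2.19813
log10(2.19813) = 0.342053
Cc * H / (1 + e0) = 0.36 * 3.5 / (1 + 0.78) = 0.707865
Sc = 0.707865 * 0.342053
Sc = 0.2421 m


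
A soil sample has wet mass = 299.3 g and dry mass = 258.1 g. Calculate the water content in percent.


Result: 15.96 %

Derivation:
Using w = (m_wet - m_dry) / m_dry * 100
m_wet - m_dry = 299.3 - 258.1 = 41.2 g
w = 41.2 / 258.1 * 100
w = 15.96 %


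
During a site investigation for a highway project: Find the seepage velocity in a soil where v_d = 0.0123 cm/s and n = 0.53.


Using v_s = v_d / n
v_s = 0.0123 / 0.53
v_s = 0.02321 cm/s


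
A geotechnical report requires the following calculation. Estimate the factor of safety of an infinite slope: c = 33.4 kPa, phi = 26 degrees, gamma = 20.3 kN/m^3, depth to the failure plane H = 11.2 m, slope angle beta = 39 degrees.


Using Fs = c / (gamma*H*sin(beta)*cos(beta)) + tan(phi)/tan(beta)
Cohesion contribution = 33.4 / (20.3*11.2*sin(39)*cos(39))
Cohesion contribution = 0.300371
Friction contribution = tan(26)/tan(39) = 0.6023
Fs = 0.300371 + 0.6023
Fs = 0.903


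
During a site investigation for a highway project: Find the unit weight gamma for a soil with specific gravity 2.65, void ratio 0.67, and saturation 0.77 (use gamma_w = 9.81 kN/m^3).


Using gamma = gamma_w * (Gs + S*e) / (1 + e)
Numerator: Gs + S*e = 2.65 + 0.77*0.67 = 3.1659
Denominator: 1 + e = 1 + 0.67 = 1.67
gamma = 9.81 * 3.1659 / 1.67
gamma = 18.597 kN/m^3


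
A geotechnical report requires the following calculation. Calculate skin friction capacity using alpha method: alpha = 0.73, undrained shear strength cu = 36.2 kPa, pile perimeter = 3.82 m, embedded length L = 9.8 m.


Using Qs = alpha * cu * perimeter * L
Qs = 0.73 * 36.2 * 3.82 * 9.8
Qs = 989.28 kN


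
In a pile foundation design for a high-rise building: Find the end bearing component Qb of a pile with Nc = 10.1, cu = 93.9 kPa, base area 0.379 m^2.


Result: 359.44 kN

Derivation:
Using Qb = Nc * cu * Ab
Qb = 10.1 * 93.9 * 0.379
Qb = 359.44 kN


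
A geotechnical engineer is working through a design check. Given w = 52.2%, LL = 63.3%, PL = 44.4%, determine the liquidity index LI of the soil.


Result: 0.413

Derivation:
First compute the plasticity index:
PI = LL - PL = 63.3 - 44.4 = 18.9
Then compute the liquidity index:
LI = (w - PL) / PI
LI = (52.2 - 44.4) / 18.9
LI = 0.413


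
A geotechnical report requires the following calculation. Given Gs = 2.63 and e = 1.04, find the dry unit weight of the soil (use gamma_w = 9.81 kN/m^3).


Using gamma_d = Gs * gamma_w / (1 + e)
gamma_d = 2.63 * 9.81 / (1 + 1.04)
gamma_d = 2.63 * 9.81 / 2.04
gamma_d = 12.647 kN/m^3


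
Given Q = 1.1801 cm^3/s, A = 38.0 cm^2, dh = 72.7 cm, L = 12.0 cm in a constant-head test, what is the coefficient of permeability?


Compute hydraulic gradient:
i = dh / L = 72.7 / 12.0 = 6.05833
Then apply Darcy's law:
k = Q / (A * i)
k = 1.1801 / (38.0 * 6.05833)
k = 1.1801 / 230.217
k = 0.005126 cm/s


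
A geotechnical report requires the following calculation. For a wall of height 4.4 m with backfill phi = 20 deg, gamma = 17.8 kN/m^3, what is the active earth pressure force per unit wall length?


Compute active earth pressure coefficient:
Ka = tan^2(45 - phi/2) = tan^2(35.0) = 0.490291
Compute active force:
Pa = 0.5 * Ka * gamma * H^2
Pa = 0.5 * 0.490291 * 17.8 * 4.4^2
Pa = 84.48 kN/m


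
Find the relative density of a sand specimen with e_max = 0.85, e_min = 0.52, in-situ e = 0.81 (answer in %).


Using Dr = (e_max - e) / (e_max - e_min) * 100
e_max - e = 0.85 - 0.81 = 0.04
e_max - e_min = 0.85 - 0.52 = 0.33
Dr = 0.04 / 0.33 * 100
Dr = 12.12 %


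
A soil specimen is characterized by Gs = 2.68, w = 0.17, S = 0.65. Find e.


Using the relation e = Gs * w / S
e = 2.68 * 0.17 / 0.65
e = 0.7009


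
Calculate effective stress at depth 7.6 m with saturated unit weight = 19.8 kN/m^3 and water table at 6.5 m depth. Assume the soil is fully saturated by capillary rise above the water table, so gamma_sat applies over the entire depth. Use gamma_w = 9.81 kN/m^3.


Total stress = gamma_sat * depth
sigma = 19.8 * 7.6 = 150.48 kPa
Pore water pressure u = gamma_w * (depth - d_wt)
u = 9.81 * (7.6 - 6.5) = 10.791 kPa
Effective stress = sigma - u
sigma' = 150.48 - 10.791 = 139.69 kPa


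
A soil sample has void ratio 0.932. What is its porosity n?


Using the relation n = e / (1 + e)
n = 0.932 / (1 + 0.932)
n = 0.932 / 1.932
n = 0.4824


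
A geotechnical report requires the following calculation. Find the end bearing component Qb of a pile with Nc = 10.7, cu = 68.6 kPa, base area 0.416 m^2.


Result: 305.35 kN

Derivation:
Using Qb = Nc * cu * Ab
Qb = 10.7 * 68.6 * 0.416
Qb = 305.35 kN


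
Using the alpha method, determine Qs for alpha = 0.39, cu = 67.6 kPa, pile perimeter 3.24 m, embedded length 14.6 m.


Using Qs = alpha * cu * perimeter * L
Qs = 0.39 * 67.6 * 3.24 * 14.6
Qs = 1247.12 kN


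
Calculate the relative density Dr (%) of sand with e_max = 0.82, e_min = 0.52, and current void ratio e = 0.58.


Using Dr = (e_max - e) / (e_max - e_min) * 100
e_max - e = 0.82 - 0.58 = 0.24
e_max - e_min = 0.82 - 0.52 = 0.3
Dr = 0.24 / 0.3 * 100
Dr = 80.0 %


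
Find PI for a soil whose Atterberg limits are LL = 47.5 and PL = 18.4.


Using PI = LL - PL
PI = 47.5 - 18.4
PI = 29.1


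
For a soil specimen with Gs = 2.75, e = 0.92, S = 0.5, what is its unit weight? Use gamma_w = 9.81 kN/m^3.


Using gamma = gamma_w * (Gs + S*e) / (1 + e)
Numerator: Gs + S*e = 2.75 + 0.5*0.92 = 3.21
Denominator: 1 + e = 1 + 0.92 = 1.92
gamma = 9.81 * 3.21 / 1.92
gamma = 16.401 kN/m^3


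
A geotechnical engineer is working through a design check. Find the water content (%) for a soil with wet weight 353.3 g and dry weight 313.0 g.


Using w = (m_wet - m_dry) / m_dry * 100
m_wet - m_dry = 353.3 - 313.0 = 40.3 g
w = 40.3 / 313.0 * 100
w = 12.88 %


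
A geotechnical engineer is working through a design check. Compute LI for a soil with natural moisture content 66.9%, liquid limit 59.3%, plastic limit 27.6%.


First compute the plasticity index:
PI = LL - PL = 59.3 - 27.6 = 31.7
Then compute the liquidity index:
LI = (w - PL) / PI
LI = (66.9 - 27.6) / 31.7
LI = 1.24


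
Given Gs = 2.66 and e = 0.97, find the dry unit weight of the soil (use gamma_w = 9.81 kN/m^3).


Using gamma_d = Gs * gamma_w / (1 + e)
gamma_d = 2.66 * 9.81 / (1 + 0.97)
gamma_d = 2.66 * 9.81 / 1.97
gamma_d = 13.246 kN/m^3


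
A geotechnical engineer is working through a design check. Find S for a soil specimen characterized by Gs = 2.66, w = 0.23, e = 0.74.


Using S = Gs * w / e
S = 2.66 * 0.23 / 0.74
S = 0.8268
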